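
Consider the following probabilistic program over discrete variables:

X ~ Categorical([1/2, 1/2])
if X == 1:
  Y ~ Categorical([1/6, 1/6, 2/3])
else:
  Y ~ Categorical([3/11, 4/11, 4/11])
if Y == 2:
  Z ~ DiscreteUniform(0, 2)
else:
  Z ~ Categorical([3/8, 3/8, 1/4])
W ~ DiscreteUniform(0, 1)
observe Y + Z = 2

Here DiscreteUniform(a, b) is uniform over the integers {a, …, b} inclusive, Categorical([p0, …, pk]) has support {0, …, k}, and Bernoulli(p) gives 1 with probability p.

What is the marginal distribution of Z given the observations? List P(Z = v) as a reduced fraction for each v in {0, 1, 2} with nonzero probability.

P(Z=0) = 544/1033, P(Z=1) = 315/1033, P(Z=2) = 174/1033

Enumerate traces; 12 have nonzero weight after conditioning:
  (X=0, Y=0, Z=2, W=0) weight 3/176
  (X=0, Y=0, Z=2, W=1) weight 3/176
  (X=0, Y=1, Z=1, W=0) weight 3/88
  (X=0, Y=1, Z=1, W=1) weight 3/88
  (X=0, Y=2, Z=0, W=0) weight 1/33
  (X=0, Y=2, Z=0, W=1) weight 1/33
  (X=1, Y=0, Z=2, W=0) weight 1/96
  (X=1, Y=0, Z=2, W=1) weight 1/96
  … 4 more
Group by Z:
  weight(Z=0) = 17/99
  weight(Z=1) = 35/352
  weight(Z=2) = 29/528
Total weight = 17/99 + 35/352 + 29/528 = 1033/3168
P(Z=0 | obs) = 17/99 / 1033/3168 = 544/1033
P(Z=1 | obs) = 35/352 / 1033/3168 = 315/1033
P(Z=2 | obs) = 29/528 / 1033/3168 = 174/1033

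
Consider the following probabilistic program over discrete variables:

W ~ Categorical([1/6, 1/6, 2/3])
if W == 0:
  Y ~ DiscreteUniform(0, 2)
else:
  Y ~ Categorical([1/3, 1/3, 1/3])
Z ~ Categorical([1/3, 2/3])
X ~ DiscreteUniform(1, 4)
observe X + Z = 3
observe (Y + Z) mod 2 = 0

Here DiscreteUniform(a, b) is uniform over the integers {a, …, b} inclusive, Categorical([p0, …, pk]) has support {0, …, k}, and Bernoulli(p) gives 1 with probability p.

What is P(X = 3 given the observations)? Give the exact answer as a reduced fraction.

P(X = 3 | obs) = 1/2

Enumerate traces; 9 have nonzero weight after conditioning:
  (W=0, Y=0, Z=0, X=3) weight 1/216
  (W=0, Y=1, Z=1, X=2) weight 1/108
  (W=0, Y=2, Z=0, X=3) weight 1/216
  (W=1, Y=0, Z=0, X=3) weight 1/216
  (W=1, Y=1, Z=1, X=2) weight 1/108
  (W=1, Y=2, Z=0, X=3) weight 1/216
  (W=2, Y=0, Z=0, X=3) weight 1/54
  (W=2, Y=1, Z=1, X=2) weight 1/27
  … 1 more
Group by X:
  weight(X=2) = 1/18
  weight(X=3) = 1/18
Total weight = 1/18 + 1/18 = 1/9
P(X=2 | obs) = 1/18 / 1/9 = 1/2
P(X=3 | obs) = 1/18 / 1/9 = 1/2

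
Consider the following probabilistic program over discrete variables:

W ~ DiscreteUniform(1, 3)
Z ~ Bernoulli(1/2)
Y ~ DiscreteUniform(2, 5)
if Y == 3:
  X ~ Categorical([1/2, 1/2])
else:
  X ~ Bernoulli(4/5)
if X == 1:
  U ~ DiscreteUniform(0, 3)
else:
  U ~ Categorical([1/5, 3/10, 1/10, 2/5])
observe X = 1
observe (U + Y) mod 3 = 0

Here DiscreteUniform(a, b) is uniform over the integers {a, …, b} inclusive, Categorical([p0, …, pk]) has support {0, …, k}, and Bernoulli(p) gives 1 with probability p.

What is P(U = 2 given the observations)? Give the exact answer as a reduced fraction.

Enumerate traces; 30 have nonzero weight after conditioning:
  (W=1, Z=0, Y=2, X=1, U=1) weight 1/120
  (W=1, Z=0, Y=3, X=1, U=0) weight 1/192
  (W=1, Z=0, Y=3, X=1, U=3) weight 1/192
  (W=1, Z=0, Y=4, X=1, U=2) weight 1/120
  (W=1, Z=0, Y=5, X=1, U=1) weight 1/120
  (W=1, Z=1, Y=2, X=1, U=1) weight 1/120
  (W=1, Z=1, Y=3, X=1, U=0) weight 1/192
  (W=1, Z=1, Y=3, X=1, U=3) weight 1/192
  … 22 more
Group by U:
  weight(U=0) = 1/32
  weight(U=1) = 1/10
  weight(U=2) = 1/20
  weight(U=3) = 1/32
Total weight = 1/32 + 1/10 + 1/20 + 1/32 = 17/80
P(U=0 | obs) = 1/32 / 17/80 = 5/34
P(U=1 | obs) = 1/10 / 17/80 = 8/17
P(U=2 | obs) = 1/20 / 17/80 = 4/17
P(U=3 | obs) = 1/32 / 17/80 = 5/34

P(U = 2 | obs) = 4/17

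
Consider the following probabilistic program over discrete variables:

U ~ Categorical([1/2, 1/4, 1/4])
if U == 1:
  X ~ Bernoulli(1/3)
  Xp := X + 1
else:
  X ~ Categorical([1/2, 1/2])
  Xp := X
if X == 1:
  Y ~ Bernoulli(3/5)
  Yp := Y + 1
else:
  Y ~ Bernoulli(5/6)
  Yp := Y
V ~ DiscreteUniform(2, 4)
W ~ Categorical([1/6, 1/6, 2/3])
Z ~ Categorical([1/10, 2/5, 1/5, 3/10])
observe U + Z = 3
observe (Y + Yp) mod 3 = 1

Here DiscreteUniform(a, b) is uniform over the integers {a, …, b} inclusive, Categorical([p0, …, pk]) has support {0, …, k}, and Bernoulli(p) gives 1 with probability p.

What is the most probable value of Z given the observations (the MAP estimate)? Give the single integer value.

argmax_v P(Z = v | obs) = 3

Enumerate traces; 27 have nonzero weight after conditioning:
  (U=0, X=1, Y=0, V=2, W=0, Z=3) weight 1/600
  (U=0, X=1, Y=0, V=2, W=1, Z=3) weight 1/600
  (U=0, X=1, Y=0, V=2, W=2, Z=3) weight 1/150
  (U=0, X=1, Y=0, V=3, W=0, Z=3) weight 1/600
  (U=0, X=1, Y=0, V=3, W=1, Z=3) weight 1/600
  (U=0, X=1, Y=0, V=3, W=2, Z=3) weight 1/150
  (U=0, X=1, Y=0, V=4, W=0, Z=3) weight 1/600
  (U=0, X=1, Y=0, V=4, W=1, Z=3) weight 1/600
  (U=1, X=1, Y=0, V=2, W=0, Z=2) weight 1/2700
  (U=2, X=1, Y=0, V=2, W=0, Z=1) weight 1/900
  … 17 more
Group by Z:
  weight(Z=1) = 1/50
  weight(Z=2) = 1/150
  weight(Z=3) = 3/100
Total weight = 1/50 + 1/150 + 3/100 = 17/300
P(Z=1 | obs) = 1/50 / 17/300 = 6/17
P(Z=2 | obs) = 1/150 / 17/300 = 2/17
P(Z=3 | obs) = 3/100 / 17/300 = 9/17
argmax = 3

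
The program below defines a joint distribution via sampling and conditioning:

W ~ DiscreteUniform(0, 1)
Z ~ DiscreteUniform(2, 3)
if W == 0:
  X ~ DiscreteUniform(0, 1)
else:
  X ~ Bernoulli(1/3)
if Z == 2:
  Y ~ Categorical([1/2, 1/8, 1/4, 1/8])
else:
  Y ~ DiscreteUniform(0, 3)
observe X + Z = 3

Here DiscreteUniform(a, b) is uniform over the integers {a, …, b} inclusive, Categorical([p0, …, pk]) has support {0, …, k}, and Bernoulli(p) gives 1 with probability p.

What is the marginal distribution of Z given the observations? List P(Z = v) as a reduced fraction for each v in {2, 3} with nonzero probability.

Enumerate traces; 16 have nonzero weight after conditioning:
  (W=0, Z=2, X=1, Y=0) weight 1/16
  (W=0, Z=2, X=1, Y=1) weight 1/64
  (W=0, Z=2, X=1, Y=2) weight 1/32
  (W=0, Z=2, X=1, Y=3) weight 1/64
  (W=0, Z=3, X=0, Y=0) weight 1/32
  (W=0, Z=3, X=0, Y=1) weight 1/32
  (W=0, Z=3, X=0, Y=2) weight 1/32
  (W=0, Z=3, X=0, Y=3) weight 1/32
  … 8 more
Group by Z:
  weight(Z=2) = 5/24
  weight(Z=3) = 7/24
Total weight = 5/24 + 7/24 = 1/2
P(Z=2 | obs) = 5/24 / 1/2 = 5/12
P(Z=3 | obs) = 7/24 / 1/2 = 7/12

P(Z=2) = 5/12, P(Z=3) = 7/12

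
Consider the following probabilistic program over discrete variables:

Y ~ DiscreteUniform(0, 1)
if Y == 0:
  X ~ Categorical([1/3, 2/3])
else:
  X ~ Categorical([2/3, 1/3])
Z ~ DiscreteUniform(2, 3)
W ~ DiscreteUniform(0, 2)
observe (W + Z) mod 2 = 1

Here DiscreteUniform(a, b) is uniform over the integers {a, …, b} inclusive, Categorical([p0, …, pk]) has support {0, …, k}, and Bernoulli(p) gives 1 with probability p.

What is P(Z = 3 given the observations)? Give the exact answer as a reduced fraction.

P(Z = 3 | obs) = 2/3

Enumerate traces; 12 have nonzero weight after conditioning:
  (Y=0, X=0, Z=2, W=1) weight 1/36
  (Y=0, X=0, Z=3, W=0) weight 1/36
  (Y=0, X=0, Z=3, W=2) weight 1/36
  (Y=0, X=1, Z=2, W=1) weight 1/18
  (Y=0, X=1, Z=3, W=0) weight 1/18
  (Y=0, X=1, Z=3, W=2) weight 1/18
  (Y=1, X=0, Z=2, W=1) weight 1/18
  (Y=1, X=0, Z=3, W=0) weight 1/18
  … 4 more
Group by Z:
  weight(Z=2) = 1/6
  weight(Z=3) = 1/3
Total weight = 1/6 + 1/3 = 1/2
P(Z=2 | obs) = 1/6 / 1/2 = 1/3
P(Z=3 | obs) = 1/3 / 1/2 = 2/3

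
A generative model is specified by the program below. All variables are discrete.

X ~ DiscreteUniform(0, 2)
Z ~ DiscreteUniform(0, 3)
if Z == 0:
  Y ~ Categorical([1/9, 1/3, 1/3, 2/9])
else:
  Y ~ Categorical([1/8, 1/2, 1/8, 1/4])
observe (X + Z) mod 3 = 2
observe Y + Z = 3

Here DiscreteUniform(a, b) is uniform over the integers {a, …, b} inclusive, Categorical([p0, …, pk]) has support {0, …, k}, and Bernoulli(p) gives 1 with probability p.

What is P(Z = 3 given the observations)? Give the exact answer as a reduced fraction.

P(Z = 3 | obs) = 9/70

Enumerate traces; 4 have nonzero weight after conditioning:
  (X=0, Z=2, Y=1) weight 1/24
  (X=1, Z=1, Y=2) weight 1/96
  (X=2, Z=0, Y=3) weight 1/54
  (X=2, Z=3, Y=0) weight 1/96
Group by Z:
  weight(Z=0) = 1/54
  weight(Z=1) = 1/96
  weight(Z=2) = 1/24
  weight(Z=3) = 1/96
Total weight = 1/54 + 1/96 + 1/24 + 1/96 = 35/432
P(Z=0 | obs) = 1/54 / 35/432 = 8/35
P(Z=1 | obs) = 1/96 / 35/432 = 9/70
P(Z=2 | obs) = 1/24 / 35/432 = 18/35
P(Z=3 | obs) = 1/96 / 35/432 = 9/70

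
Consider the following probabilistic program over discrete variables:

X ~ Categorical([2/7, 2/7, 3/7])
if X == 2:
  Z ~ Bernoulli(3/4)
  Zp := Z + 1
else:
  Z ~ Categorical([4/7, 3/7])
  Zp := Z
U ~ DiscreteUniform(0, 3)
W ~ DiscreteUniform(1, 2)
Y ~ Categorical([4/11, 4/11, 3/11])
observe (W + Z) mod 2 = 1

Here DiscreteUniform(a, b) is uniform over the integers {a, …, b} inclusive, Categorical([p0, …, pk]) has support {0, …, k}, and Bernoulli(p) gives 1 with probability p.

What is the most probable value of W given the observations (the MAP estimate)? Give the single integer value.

Enumerate traces; 72 have nonzero weight after conditioning:
  (X=0, Z=0, U=0, W=1, Y=0) weight 4/539
  (X=0, Z=0, U=0, W=1, Y=1) weight 4/539
  (X=0, Z=0, U=0, W=1, Y=2) weight 3/539
  (X=0, Z=0, U=1, W=1, Y=0) weight 4/539
  (X=0, Z=0, U=1, W=1, Y=1) weight 4/539
  (X=0, Z=0, U=1, W=1, Y=2) weight 3/539
  (X=0, Z=0, U=2, W=1, Y=0) weight 4/539
  (X=0, Z=0, U=2, W=1, Y=1) weight 4/539
  (X=0, Z=1, U=0, W=2, Y=0) weight 3/539
  … 63 more
Group by W:
  weight(W=1) = 85/392
  weight(W=2) = 111/392
Total weight = 85/392 + 111/392 = 1/2
P(W=1 | obs) = 85/392 / 1/2 = 85/196
P(W=2 | obs) = 111/392 / 1/2 = 111/196
argmax = 2

argmax_v P(W = v | obs) = 2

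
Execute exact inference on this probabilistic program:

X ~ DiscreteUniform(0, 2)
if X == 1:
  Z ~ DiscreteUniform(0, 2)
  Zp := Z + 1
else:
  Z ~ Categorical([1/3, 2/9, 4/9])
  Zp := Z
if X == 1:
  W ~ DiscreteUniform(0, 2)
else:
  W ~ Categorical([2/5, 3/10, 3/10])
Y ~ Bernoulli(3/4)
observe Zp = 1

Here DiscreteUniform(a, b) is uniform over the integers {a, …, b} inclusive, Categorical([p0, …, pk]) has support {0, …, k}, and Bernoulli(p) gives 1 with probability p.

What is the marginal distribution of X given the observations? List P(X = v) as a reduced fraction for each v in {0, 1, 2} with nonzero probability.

P(X=0) = 2/7, P(X=1) = 3/7, P(X=2) = 2/7

Enumerate traces; 18 have nonzero weight after conditioning:
  (X=0, Z=1, W=0, Y=0) weight 1/135
  (X=0, Z=1, W=0, Y=1) weight 1/45
  (X=0, Z=1, W=1, Y=0) weight 1/180
  (X=0, Z=1, W=1, Y=1) weight 1/60
  (X=0, Z=1, W=2, Y=0) weight 1/180
  (X=0, Z=1, W=2, Y=1) weight 1/60
  (X=1, Z=0, W=0, Y=0) weight 1/108
  (X=1, Z=0, W=0, Y=1) weight 1/36
  (X=2, Z=1, W=0, Y=0) weight 1/135
  … 9 more
Group by X:
  weight(X=0) = 2/27
  weight(X=1) = 1/9
  weight(X=2) = 2/27
Total weight = 2/27 + 1/9 + 2/27 = 7/27
P(X=0 | obs) = 2/27 / 7/27 = 2/7
P(X=1 | obs) = 1/9 / 7/27 = 3/7
P(X=2 | obs) = 2/27 / 7/27 = 2/7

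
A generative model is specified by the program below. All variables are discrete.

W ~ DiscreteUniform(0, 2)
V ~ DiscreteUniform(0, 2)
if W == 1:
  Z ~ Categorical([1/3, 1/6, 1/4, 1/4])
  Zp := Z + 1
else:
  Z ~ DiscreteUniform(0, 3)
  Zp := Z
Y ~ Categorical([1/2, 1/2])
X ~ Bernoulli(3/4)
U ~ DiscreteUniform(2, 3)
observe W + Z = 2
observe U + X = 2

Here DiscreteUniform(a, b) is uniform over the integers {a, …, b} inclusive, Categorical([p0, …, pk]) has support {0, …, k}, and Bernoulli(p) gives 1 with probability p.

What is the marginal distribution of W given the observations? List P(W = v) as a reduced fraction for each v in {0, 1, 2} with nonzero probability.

P(W=0) = 3/8, P(W=1) = 1/4, P(W=2) = 3/8

Enumerate traces; 18 have nonzero weight after conditioning:
  (W=0, V=0, Z=2, Y=0, X=0, U=2) weight 1/576
  (W=0, V=0, Z=2, Y=1, X=0, U=2) weight 1/576
  (W=0, V=1, Z=2, Y=0, X=0, U=2) weight 1/576
  (W=0, V=1, Z=2, Y=1, X=0, U=2) weight 1/576
  (W=0, V=2, Z=2, Y=0, X=0, U=2) weight 1/576
  (W=0, V=2, Z=2, Y=1, X=0, U=2) weight 1/576
  (W=1, V=0, Z=1, Y=0, X=0, U=2) weight 1/864
  (W=1, V=0, Z=1, Y=1, X=0, U=2) weight 1/864
  (W=2, V=0, Z=0, Y=0, X=0, U=2) weight 1/576
  … 9 more
Group by W:
  weight(W=0) = 1/96
  weight(W=1) = 1/144
  weight(W=2) = 1/96
Total weight = 1/96 + 1/144 + 1/96 = 1/36
P(W=0 | obs) = 1/96 / 1/36 = 3/8
P(W=1 | obs) = 1/144 / 1/36 = 1/4
P(W=2 | obs) = 1/96 / 1/36 = 3/8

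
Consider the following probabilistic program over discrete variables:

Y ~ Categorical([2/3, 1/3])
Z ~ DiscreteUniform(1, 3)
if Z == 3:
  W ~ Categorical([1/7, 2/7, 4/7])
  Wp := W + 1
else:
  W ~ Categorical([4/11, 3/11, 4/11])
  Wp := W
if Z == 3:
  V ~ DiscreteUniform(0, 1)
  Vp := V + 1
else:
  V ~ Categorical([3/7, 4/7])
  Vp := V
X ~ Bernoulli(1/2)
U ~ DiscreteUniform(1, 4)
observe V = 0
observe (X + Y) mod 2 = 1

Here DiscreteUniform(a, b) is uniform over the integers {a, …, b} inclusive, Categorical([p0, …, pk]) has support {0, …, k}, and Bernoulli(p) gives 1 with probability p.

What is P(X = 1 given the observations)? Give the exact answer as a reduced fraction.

P(X = 1 | obs) = 2/3

Enumerate traces; 72 have nonzero weight after conditioning:
  (Y=0, Z=1, W=0, V=0, X=1, U=1) weight 1/231
  (Y=0, Z=1, W=0, V=0, X=1, U=2) weight 1/231
  (Y=0, Z=1, W=0, V=0, X=1, U=3) weight 1/231
  (Y=0, Z=1, W=0, V=0, X=1, U=4) weight 1/231
  (Y=0, Z=1, W=1, V=0, X=1, U=1) weight 1/308
  (Y=0, Z=1, W=1, V=0, X=1, U=2) weight 1/308
  (Y=0, Z=1, W=1, V=0, X=1, U=3) weight 1/308
  (Y=0, Z=1, W=1, V=0, X=1, U=4) weight 1/308
  (Y=1, Z=1, W=0, V=0, X=0, U=1) weight 1/462
  … 63 more
Group by X:
  weight(X=0) = 19/252
  weight(X=1) = 19/126
Total weight = 19/252 + 19/126 = 19/84
P(X=0 | obs) = 19/252 / 19/84 = 1/3
P(X=1 | obs) = 19/126 / 19/84 = 2/3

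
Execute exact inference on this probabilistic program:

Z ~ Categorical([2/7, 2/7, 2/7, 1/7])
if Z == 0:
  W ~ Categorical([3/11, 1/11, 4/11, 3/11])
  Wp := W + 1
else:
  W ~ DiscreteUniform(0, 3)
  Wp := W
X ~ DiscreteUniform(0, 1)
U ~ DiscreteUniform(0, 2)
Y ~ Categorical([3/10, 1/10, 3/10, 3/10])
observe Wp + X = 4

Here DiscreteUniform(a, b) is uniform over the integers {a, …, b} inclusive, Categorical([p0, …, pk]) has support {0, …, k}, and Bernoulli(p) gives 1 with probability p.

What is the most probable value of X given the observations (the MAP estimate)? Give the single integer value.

argmax_v P(X = v | obs) = 1

Enumerate traces; 60 have nonzero weight after conditioning:
  (Z=0, W=2, X=1, U=0, Y=0) weight 2/385
  (Z=0, W=2, X=1, U=0, Y=1) weight 2/1155
  (Z=0, W=2, X=1, U=0, Y=2) weight 2/385
  (Z=0, W=2, X=1, U=0, Y=3) weight 2/385
  (Z=0, W=2, X=1, U=1, Y=0) weight 2/385
  (Z=0, W=2, X=1, U=1, Y=1) weight 2/1155
  (Z=0, W=2, X=1, U=1, Y=2) weight 2/385
  (Z=0, W=2, X=1, U=1, Y=3) weight 2/385
  (Z=0, W=3, X=0, U=0, Y=0) weight 3/770
  … 51 more
Group by X:
  weight(X=0) = 3/77
  weight(X=1) = 87/616
Total weight = 3/77 + 87/616 = 111/616
P(X=0 | obs) = 3/77 / 111/616 = 8/37
P(X=1 | obs) = 87/616 / 111/616 = 29/37
argmax = 1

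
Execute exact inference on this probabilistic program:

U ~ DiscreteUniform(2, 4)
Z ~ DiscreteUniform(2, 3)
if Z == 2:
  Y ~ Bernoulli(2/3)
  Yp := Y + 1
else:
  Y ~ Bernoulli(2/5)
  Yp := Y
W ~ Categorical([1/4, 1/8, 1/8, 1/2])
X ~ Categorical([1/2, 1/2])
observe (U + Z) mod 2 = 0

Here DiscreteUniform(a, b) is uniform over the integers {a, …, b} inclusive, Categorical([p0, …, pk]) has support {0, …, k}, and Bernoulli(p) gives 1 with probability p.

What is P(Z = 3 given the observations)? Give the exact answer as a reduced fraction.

P(Z = 3 | obs) = 1/3

Enumerate traces; 48 have nonzero weight after conditioning:
  (U=2, Z=2, Y=0, W=0, X=0) weight 1/144
  (U=2, Z=2, Y=0, W=0, X=1) weight 1/144
  (U=2, Z=2, Y=0, W=1, X=0) weight 1/288
  (U=2, Z=2, Y=0, W=1, X=1) weight 1/288
  (U=2, Z=2, Y=0, W=2, X=0) weight 1/288
  (U=2, Z=2, Y=0, W=2, X=1) weight 1/288
  (U=2, Z=2, Y=0, W=3, X=0) weight 1/72
  (U=2, Z=2, Y=0, W=3, X=1) weight 1/72
  (U=3, Z=3, Y=0, W=0, X=0) weight 1/80
  … 39 more
Group by Z:
  weight(Z=2) = 1/3
  weight(Z=3) = 1/6
Total weight = 1/3 + 1/6 = 1/2
P(Z=2 | obs) = 1/3 / 1/2 = 2/3
P(Z=3 | obs) = 1/6 / 1/2 = 1/3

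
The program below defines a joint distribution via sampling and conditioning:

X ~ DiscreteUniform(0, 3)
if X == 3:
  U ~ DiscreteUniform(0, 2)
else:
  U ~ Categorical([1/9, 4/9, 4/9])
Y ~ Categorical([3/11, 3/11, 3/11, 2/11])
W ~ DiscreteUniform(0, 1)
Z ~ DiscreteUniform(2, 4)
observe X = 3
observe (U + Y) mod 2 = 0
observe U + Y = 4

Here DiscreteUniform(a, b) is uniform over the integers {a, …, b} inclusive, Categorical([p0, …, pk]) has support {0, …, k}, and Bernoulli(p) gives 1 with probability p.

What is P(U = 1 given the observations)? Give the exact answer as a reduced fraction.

P(U = 1 | obs) = 2/5

Enumerate traces; 12 have nonzero weight after conditioning:
  (X=3, U=1, Y=3, W=0, Z=2) weight 1/396
  (X=3, U=1, Y=3, W=0, Z=3) weight 1/396
  (X=3, U=1, Y=3, W=0, Z=4) weight 1/396
  (X=3, U=1, Y=3, W=1, Z=2) weight 1/396
  (X=3, U=1, Y=3, W=1, Z=3) weight 1/396
  (X=3, U=1, Y=3, W=1, Z=4) weight 1/396
  (X=3, U=2, Y=2, W=0, Z=2) weight 1/264
  (X=3, U=2, Y=2, W=0, Z=3) weight 1/264
  … 4 more
Group by U:
  weight(U=1) = 1/66
  weight(U=2) = 1/44
Total weight = 1/66 + 1/44 = 5/132
P(U=1 | obs) = 1/66 / 5/132 = 2/5
P(U=2 | obs) = 1/44 / 5/132 = 3/5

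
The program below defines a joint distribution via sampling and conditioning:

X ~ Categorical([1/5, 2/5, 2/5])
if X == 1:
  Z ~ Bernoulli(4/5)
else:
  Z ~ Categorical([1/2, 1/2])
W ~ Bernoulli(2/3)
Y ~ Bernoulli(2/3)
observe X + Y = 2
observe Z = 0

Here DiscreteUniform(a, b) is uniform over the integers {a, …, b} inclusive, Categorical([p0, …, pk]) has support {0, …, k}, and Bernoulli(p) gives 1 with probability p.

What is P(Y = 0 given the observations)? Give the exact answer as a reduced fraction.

P(Y = 0 | obs) = 5/9

Enumerate traces; 4 have nonzero weight after conditioning:
  (X=1, Z=0, W=0, Y=1) weight 4/225
  (X=1, Z=0, W=1, Y=1) weight 8/225
  (X=2, Z=0, W=0, Y=0) weight 1/45
  (X=2, Z=0, W=1, Y=0) weight 2/45
Group by Y:
  weight(Y=0) = 1/15
  weight(Y=1) = 4/75
Total weight = 1/15 + 4/75 = 3/25
P(Y=0 | obs) = 1/15 / 3/25 = 5/9
P(Y=1 | obs) = 4/75 / 3/25 = 4/9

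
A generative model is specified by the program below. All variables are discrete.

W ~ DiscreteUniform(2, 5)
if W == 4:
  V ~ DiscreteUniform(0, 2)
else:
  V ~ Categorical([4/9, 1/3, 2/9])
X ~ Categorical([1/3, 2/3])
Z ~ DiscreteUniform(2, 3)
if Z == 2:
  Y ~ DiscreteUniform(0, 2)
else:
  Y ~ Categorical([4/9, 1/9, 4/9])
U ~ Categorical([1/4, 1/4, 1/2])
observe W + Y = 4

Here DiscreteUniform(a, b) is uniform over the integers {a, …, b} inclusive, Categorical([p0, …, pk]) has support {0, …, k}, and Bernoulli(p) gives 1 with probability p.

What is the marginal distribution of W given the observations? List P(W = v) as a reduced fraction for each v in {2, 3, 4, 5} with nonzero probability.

Enumerate traces; 108 have nonzero weight after conditioning:
  (W=2, V=0, X=0, Z=2, Y=2, U=0) weight 1/648
  (W=2, V=0, X=0, Z=2, Y=2, U=1) weight 1/648
  (W=2, V=0, X=0, Z=2, Y=2, U=2) weight 1/324
  (W=2, V=0, X=0, Z=3, Y=2, U=0) weight 1/486
  (W=2, V=0, X=0, Z=3, Y=2, U=1) weight 1/486
  (W=2, V=0, X=0, Z=3, Y=2, U=2) weight 1/243
  (W=2, V=0, X=1, Z=2, Y=2, U=0) weight 1/324
  (W=2, V=0, X=1, Z=2, Y=2, U=1) weight 1/324
  (W=3, V=0, X=0, Z=2, Y=1, U=0) weight 1/648
  (W=4, V=0, X=0, Z=2, Y=0, U=0) weight 1/864
  … 98 more
Group by W:
  weight(W=2) = 7/72
  weight(W=3) = 1/18
  weight(W=4) = 7/72
Total weight = 7/72 + 1/18 + 7/72 = 1/4
P(W=2 | obs) = 7/72 / 1/4 = 7/18
P(W=3 | obs) = 1/18 / 1/4 = 2/9
P(W=4 | obs) = 7/72 / 1/4 = 7/18

P(W=2) = 7/18, P(W=3) = 2/9, P(W=4) = 7/18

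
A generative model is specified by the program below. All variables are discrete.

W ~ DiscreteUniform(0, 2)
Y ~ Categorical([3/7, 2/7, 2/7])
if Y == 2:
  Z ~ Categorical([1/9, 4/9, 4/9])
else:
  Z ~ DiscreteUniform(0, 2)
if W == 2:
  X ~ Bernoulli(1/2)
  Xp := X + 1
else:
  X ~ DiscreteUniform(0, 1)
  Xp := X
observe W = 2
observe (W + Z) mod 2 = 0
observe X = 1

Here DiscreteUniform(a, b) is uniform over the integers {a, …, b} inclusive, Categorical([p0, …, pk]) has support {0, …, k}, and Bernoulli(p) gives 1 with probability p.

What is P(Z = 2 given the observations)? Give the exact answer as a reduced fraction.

Enumerate traces; 6 have nonzero weight after conditioning:
  (W=2, Y=0, Z=0, X=1) weight 1/42
  (W=2, Y=0, Z=2, X=1) weight 1/42
  (W=2, Y=1, Z=0, X=1) weight 1/63
  (W=2, Y=1, Z=2, X=1) weight 1/63
  (W=2, Y=2, Z=0, X=1) weight 1/189
  (W=2, Y=2, Z=2, X=1) weight 4/189
Group by Z:
  weight(Z=0) = 17/378
  weight(Z=2) = 23/378
Total weight = 17/378 + 23/378 = 20/189
P(Z=0 | obs) = 17/378 / 20/189 = 17/40
P(Z=2 | obs) = 23/378 / 20/189 = 23/40

P(Z = 2 | obs) = 23/40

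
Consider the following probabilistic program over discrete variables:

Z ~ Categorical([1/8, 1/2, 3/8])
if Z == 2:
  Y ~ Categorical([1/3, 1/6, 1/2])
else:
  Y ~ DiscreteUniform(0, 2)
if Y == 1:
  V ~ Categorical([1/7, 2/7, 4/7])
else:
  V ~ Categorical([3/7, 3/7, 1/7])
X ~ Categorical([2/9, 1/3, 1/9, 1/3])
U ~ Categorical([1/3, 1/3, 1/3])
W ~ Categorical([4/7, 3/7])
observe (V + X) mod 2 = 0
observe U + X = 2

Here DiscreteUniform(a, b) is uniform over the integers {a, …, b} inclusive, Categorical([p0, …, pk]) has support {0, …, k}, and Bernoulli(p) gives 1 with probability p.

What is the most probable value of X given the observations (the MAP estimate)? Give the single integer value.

argmax_v P(X = v | obs) = 0

Enumerate traces; 90 have nonzero weight after conditioning:
  (Z=0, Y=0, V=0, X=0, U=2, W=0) weight 1/1323
  (Z=0, Y=0, V=0, X=0, U=2, W=1) weight 1/1764
  (Z=0, Y=0, V=0, X=2, U=0, W=0) weight 1/2646
  (Z=0, Y=0, V=0, X=2, U=0, W=1) weight 1/3528
  (Z=0, Y=0, V=1, X=1, U=1, W=0) weight 1/882
  (Z=0, Y=0, V=1, X=1, U=1, W=1) weight 1/1176
  (Z=0, Y=0, V=2, X=0, U=2, W=0) weight 1/3969
  (Z=0, Y=0, V=2, X=0, U=2, W=1) weight 1/5292
  … 82 more
Group by X:
  weight(X=0) = 205/4536
  weight(X=1) = 131/3024
  weight(X=2) = 205/9072
Total weight = 205/4536 + 131/3024 + 205/9072 = 1/9
P(X=0 | obs) = 205/4536 / 1/9 = 205/504
P(X=1 | obs) = 131/3024 / 1/9 = 131/336
P(X=2 | obs) = 205/9072 / 1/9 = 205/1008
argmax = 0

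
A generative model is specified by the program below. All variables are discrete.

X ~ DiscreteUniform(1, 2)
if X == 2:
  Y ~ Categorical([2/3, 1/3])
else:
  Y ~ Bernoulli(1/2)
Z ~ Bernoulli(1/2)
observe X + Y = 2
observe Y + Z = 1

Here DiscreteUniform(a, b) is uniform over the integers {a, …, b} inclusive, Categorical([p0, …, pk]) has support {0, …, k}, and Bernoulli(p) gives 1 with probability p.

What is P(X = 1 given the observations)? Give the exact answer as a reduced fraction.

P(X = 1 | obs) = 3/7

Enumerate traces; 2 have nonzero weight after conditioning:
  (X=1, Y=1, Z=0) weight 1/8
  (X=2, Y=0, Z=1) weight 1/6
Group by X:
  weight(X=1) = 1/8
  weight(X=2) = 1/6
Total weight = 1/8 + 1/6 = 7/24
P(X=1 | obs) = 1/8 / 7/24 = 3/7
P(X=2 | obs) = 1/6 / 7/24 = 4/7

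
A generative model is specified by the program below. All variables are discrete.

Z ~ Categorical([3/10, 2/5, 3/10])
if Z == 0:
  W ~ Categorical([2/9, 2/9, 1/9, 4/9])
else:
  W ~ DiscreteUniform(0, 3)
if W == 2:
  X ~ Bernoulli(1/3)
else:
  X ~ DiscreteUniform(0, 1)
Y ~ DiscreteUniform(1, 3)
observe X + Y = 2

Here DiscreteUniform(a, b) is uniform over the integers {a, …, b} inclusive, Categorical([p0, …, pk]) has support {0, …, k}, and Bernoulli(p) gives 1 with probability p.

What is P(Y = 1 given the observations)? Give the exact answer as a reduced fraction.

Enumerate traces; 24 have nonzero weight after conditioning:
  (Z=0, W=0, X=0, Y=2) weight 1/90
  (Z=0, W=0, X=1, Y=1) weight 1/90
  (Z=0, W=1, X=0, Y=2) weight 1/90
  (Z=0, W=1, X=1, Y=1) weight 1/90
  (Z=0, W=2, X=0, Y=2) weight 1/135
  (Z=0, W=2, X=1, Y=1) weight 1/270
  (Z=0, W=3, X=0, Y=2) weight 1/45
  (Z=0, W=3, X=1, Y=1) weight 1/45
  … 16 more
Group by Y:
  weight(Y=1) = 67/432
  weight(Y=2) = 77/432
Total weight = 67/432 + 77/432 = 1/3
P(Y=1 | obs) = 67/432 / 1/3 = 67/144
P(Y=2 | obs) = 77/432 / 1/3 = 77/144

P(Y = 1 | obs) = 67/144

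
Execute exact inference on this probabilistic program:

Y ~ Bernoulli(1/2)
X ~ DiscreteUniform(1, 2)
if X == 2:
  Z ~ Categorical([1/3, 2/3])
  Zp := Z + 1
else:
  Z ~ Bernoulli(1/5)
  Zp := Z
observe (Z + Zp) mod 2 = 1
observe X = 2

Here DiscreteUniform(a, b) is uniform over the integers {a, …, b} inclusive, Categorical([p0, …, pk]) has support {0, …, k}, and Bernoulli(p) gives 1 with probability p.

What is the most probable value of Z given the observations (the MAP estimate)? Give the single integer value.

argmax_v P(Z = v | obs) = 1

Enumerate traces; 4 have nonzero weight after conditioning:
  (Y=0, X=2, Z=0) weight 1/12
  (Y=0, X=2, Z=1) weight 1/6
  (Y=1, X=2, Z=0) weight 1/12
  (Y=1, X=2, Z=1) weight 1/6
Group by Z:
  weight(Z=0) = 1/6
  weight(Z=1) = 1/3
Total weight = 1/6 + 1/3 = 1/2
P(Z=0 | obs) = 1/6 / 1/2 = 1/3
P(Z=1 | obs) = 1/3 / 1/2 = 2/3
argmax = 1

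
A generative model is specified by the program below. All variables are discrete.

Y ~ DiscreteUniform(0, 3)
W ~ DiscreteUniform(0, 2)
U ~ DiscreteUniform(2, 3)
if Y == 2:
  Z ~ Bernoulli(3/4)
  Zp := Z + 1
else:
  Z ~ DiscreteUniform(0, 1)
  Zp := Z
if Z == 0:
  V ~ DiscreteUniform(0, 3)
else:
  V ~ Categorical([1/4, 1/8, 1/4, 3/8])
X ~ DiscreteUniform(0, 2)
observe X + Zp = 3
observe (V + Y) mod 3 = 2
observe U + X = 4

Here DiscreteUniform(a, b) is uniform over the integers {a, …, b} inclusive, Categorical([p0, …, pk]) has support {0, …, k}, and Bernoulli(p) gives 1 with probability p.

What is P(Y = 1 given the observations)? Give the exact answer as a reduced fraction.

Enumerate traces; 21 have nonzero weight after conditioning:
  (Y=0, W=0, U=2, Z=1, V=2, X=2) weight 1/576
  (Y=0, W=1, U=2, Z=1, V=2, X=2) weight 1/576
  (Y=0, W=2, U=2, Z=1, V=2, X=2) weight 1/576
  (Y=1, W=0, U=2, Z=1, V=1, X=2) weight 1/1152
  (Y=1, W=1, U=2, Z=1, V=1, X=2) weight 1/1152
  (Y=1, W=2, U=2, Z=1, V=1, X=2) weight 1/1152
  (Y=2, W=0, U=2, Z=0, V=0, X=2) weight 1/1152
  (Y=2, W=0, U=2, Z=0, V=3, X=2) weight 1/1152
  (Y=3, W=0, U=2, Z=1, V=2, X=2) weight 1/576
  … 12 more
Group by Y:
  weight(Y=0) = 1/192
  weight(Y=1) = 1/384
  weight(Y=2) = 19/768
  weight(Y=3) = 1/192
Total weight = 1/192 + 1/384 + 19/768 + 1/192 = 29/768
P(Y=0 | obs) = 1/192 / 29/768 = 4/29
P(Y=1 | obs) = 1/384 / 29/768 = 2/29
P(Y=2 | obs) = 19/768 / 29/768 = 19/29
P(Y=3 | obs) = 1/192 / 29/768 = 4/29

P(Y = 1 | obs) = 2/29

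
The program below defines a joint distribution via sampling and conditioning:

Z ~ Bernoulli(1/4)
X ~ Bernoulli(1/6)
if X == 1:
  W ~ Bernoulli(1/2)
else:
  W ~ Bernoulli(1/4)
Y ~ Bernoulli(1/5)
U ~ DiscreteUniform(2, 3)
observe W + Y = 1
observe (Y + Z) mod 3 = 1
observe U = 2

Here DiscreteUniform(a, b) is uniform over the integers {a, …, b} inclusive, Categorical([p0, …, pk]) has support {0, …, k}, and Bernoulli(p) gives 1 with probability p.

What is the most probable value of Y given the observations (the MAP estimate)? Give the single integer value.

argmax_v P(Y = v | obs) = 1

Enumerate traces; 4 have nonzero weight after conditioning:
  (Z=0, X=0, W=0, Y=1, U=2) weight 3/64
  (Z=0, X=1, W=0, Y=1, U=2) weight 1/160
  (Z=1, X=0, W=1, Y=0, U=2) weight 1/48
  (Z=1, X=1, W=1, Y=0, U=2) weight 1/120
Group by Y:
  weight(Y=0) = 7/240
  weight(Y=1) = 17/320
Total weight = 7/240 + 17/320 = 79/960
P(Y=0 | obs) = 7/240 / 79/960 = 28/79
P(Y=1 | obs) = 17/320 / 79/960 = 51/79
argmax = 1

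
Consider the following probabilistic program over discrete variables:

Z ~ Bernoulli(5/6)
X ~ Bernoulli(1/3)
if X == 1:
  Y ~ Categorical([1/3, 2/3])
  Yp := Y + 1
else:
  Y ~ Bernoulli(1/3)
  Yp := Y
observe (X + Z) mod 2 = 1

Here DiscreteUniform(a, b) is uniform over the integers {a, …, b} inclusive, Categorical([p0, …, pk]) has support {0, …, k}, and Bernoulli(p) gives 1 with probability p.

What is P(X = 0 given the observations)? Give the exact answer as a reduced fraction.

Enumerate traces; 4 have nonzero weight after conditioning:
  (Z=0, X=1, Y=0) weight 1/54
  (Z=0, X=1, Y=1) weight 1/27
  (Z=1, X=0, Y=0) weight 10/27
  (Z=1, X=0, Y=1) weight 5/27
Group by X:
  weight(X=0) = 5/9
  weight(X=1) = 1/18
Total weight = 5/9 + 1/18 = 11/18
P(X=0 | obs) = 5/9 / 11/18 = 10/11
P(X=1 | obs) = 1/18 / 11/18 = 1/11

P(X = 0 | obs) = 10/11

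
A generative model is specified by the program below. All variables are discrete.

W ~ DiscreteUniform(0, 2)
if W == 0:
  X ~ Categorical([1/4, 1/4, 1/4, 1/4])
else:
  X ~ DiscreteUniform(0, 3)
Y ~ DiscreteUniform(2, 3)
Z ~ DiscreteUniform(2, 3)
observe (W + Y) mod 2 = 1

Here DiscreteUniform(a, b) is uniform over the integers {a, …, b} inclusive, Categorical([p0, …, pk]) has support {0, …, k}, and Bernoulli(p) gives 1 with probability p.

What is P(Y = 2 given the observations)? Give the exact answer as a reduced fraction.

Enumerate traces; 24 have nonzero weight after conditioning:
  (W=0, X=0, Y=3, Z=2) weight 1/48
  (W=0, X=0, Y=3, Z=3) weight 1/48
  (W=0, X=1, Y=3, Z=2) weight 1/48
  (W=0, X=1, Y=3, Z=3) weight 1/48
  (W=0, X=2, Y=3, Z=2) weight 1/48
  (W=0, X=2, Y=3, Z=3) weight 1/48
  (W=0, X=3, Y=3, Z=2) weight 1/48
  (W=0, X=3, Y=3, Z=3) weight 1/48
  (W=1, X=0, Y=2, Z=2) weight 1/48
  … 15 more
Group by Y:
  weight(Y=2) = 1/6
  weight(Y=3) = 1/3
Total weight = 1/6 + 1/3 = 1/2
P(Y=2 | obs) = 1/6 / 1/2 = 1/3
P(Y=3 | obs) = 1/3 / 1/2 = 2/3

P(Y = 2 | obs) = 1/3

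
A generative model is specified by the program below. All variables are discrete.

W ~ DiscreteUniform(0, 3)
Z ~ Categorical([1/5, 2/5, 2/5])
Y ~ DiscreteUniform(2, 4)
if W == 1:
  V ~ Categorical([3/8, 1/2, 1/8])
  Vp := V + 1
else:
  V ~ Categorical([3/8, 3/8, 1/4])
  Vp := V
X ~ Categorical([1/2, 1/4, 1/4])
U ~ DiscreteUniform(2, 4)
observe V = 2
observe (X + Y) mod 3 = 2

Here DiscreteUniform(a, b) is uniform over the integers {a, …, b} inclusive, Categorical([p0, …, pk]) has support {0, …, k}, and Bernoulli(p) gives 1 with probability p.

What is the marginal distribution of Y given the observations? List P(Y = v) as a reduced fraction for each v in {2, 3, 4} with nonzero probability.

Enumerate traces; 108 have nonzero weight after conditioning:
  (W=0, Z=0, Y=2, V=2, X=0, U=2) weight 1/1440
  (W=0, Z=0, Y=2, V=2, X=0, U=3) weight 1/1440
  (W=0, Z=0, Y=2, V=2, X=0, U=4) weight 1/1440
  (W=0, Z=0, Y=3, V=2, X=2, U=2) weight 1/2880
  (W=0, Z=0, Y=3, V=2, X=2, U=3) weight 1/2880
  (W=0, Z=0, Y=3, V=2, X=2, U=4) weight 1/2880
  (W=0, Z=0, Y=4, V=2, X=1, U=2) weight 1/2880
  (W=0, Z=0, Y=4, V=2, X=1, U=3) weight 1/2880
  … 100 more
Group by Y:
  weight(Y=2) = 7/192
  weight(Y=3) = 7/384
  weight(Y=4) = 7/384
Total weight = 7/192 + 7/384 + 7/384 = 7/96
P(Y=2 | obs) = 7/192 / 7/96 = 1/2
P(Y=3 | obs) = 7/384 / 7/96 = 1/4
P(Y=4 | obs) = 7/384 / 7/96 = 1/4

P(Y=2) = 1/2, P(Y=3) = 1/4, P(Y=4) = 1/4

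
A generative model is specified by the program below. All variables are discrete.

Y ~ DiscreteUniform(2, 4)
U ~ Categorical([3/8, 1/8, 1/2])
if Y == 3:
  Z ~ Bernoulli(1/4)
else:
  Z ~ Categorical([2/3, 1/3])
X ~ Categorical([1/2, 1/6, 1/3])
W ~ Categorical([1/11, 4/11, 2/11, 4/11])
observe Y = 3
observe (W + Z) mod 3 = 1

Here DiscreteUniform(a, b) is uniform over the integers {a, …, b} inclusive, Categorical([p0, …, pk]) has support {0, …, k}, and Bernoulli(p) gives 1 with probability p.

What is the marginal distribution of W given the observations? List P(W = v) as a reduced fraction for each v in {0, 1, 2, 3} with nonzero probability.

Enumerate traces; 27 have nonzero weight after conditioning:
  (Y=3, U=0, Z=0, X=0, W=1) weight 3/176
  (Y=3, U=0, Z=0, X=1, W=1) weight 1/176
  (Y=3, U=0, Z=0, X=2, W=1) weight 1/88
  (Y=3, U=0, Z=1, X=0, W=0) weight 1/704
  (Y=3, U=0, Z=1, X=0, W=3) weight 1/176
  (Y=3, U=0, Z=1, X=1, W=0) weight 1/2112
  (Y=3, U=0, Z=1, X=1, W=3) weight 1/528
  (Y=3, U=0, Z=1, X=2, W=0) weight 1/1056
  … 19 more
Group by W:
  weight(W=0) = 1/132
  weight(W=1) = 1/11
  weight(W=3) = 1/33
Total weight = 1/132 + 1/11 + 1/33 = 17/132
P(W=0 | obs) = 1/132 / 17/132 = 1/17
P(W=1 | obs) = 1/11 / 17/132 = 12/17
P(W=3 | obs) = 1/33 / 17/132 = 4/17

P(W=0) = 1/17, P(W=1) = 12/17, P(W=3) = 4/17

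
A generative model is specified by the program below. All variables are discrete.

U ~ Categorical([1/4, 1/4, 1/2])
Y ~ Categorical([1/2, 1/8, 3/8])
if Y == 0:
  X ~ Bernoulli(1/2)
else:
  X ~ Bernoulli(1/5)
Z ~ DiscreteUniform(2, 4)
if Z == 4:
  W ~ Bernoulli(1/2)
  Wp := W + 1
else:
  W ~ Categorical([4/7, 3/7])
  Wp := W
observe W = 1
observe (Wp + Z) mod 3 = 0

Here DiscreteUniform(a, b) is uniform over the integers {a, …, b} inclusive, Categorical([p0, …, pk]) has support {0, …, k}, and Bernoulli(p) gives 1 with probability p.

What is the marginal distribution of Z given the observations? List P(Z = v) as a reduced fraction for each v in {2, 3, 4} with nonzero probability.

P(Z=2) = 6/13, P(Z=4) = 7/13

Enumerate traces; 36 have nonzero weight after conditioning:
  (U=0, Y=0, X=0, Z=2, W=1) weight 1/112
  (U=0, Y=0, X=0, Z=4, W=1) weight 1/96
  (U=0, Y=0, X=1, Z=2, W=1) weight 1/112
  (U=0, Y=0, X=1, Z=4, W=1) weight 1/96
  (U=0, Y=1, X=0, Z=2, W=1) weight 1/280
  (U=0, Y=1, X=0, Z=4, W=1) weight 1/240
  (U=0, Y=1, X=1, Z=2, W=1) weight 1/1120
  (U=0, Y=1, X=1, Z=4, W=1) weight 1/960
  … 28 more
Group by Z:
  weight(Z=2) = 1/7
  weight(Z=4) = 1/6
Total weight = 1/7 + 1/6 = 13/42
P(Z=2 | obs) = 1/7 / 13/42 = 6/13
P(Z=4 | obs) = 1/6 / 13/42 = 7/13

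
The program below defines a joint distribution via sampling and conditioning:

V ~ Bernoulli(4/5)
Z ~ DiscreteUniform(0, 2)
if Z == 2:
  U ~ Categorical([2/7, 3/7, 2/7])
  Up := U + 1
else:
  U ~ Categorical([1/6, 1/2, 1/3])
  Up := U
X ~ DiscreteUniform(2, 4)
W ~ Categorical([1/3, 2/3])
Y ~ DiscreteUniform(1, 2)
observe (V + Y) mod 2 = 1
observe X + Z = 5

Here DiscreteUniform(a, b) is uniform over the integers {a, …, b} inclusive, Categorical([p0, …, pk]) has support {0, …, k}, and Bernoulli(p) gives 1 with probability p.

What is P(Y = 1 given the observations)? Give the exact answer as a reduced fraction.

Enumerate traces; 24 have nonzero weight after conditioning:
  (V=0, Z=1, U=0, X=4, W=0, Y=1) weight 1/1620
  (V=0, Z=1, U=0, X=4, W=1, Y=1) weight 1/810
  (V=0, Z=1, U=1, X=4, W=0, Y=1) weight 1/540
  (V=0, Z=1, U=1, X=4, W=1, Y=1) weight 1/270
  (V=0, Z=1, U=2, X=4, W=0, Y=1) weight 1/810
  (V=0, Z=1, U=2, X=4, W=1, Y=1) weight 1/405
  (V=0, Z=2, U=0, X=3, W=0, Y=1) weight 1/945
  (V=0, Z=2, U=0, X=3, W=1, Y=1) weight 2/945
  (V=1, Z=1, U=0, X=4, W=0, Y=2) weight 1/405
  … 15 more
Group by Y:
  weight(Y=1) = 1/45
  weight(Y=2) = 4/45
Total weight = 1/45 + 4/45 = 1/9
P(Y=1 | obs) = 1/45 / 1/9 = 1/5
P(Y=2 | obs) = 4/45 / 1/9 = 4/5

P(Y = 1 | obs) = 1/5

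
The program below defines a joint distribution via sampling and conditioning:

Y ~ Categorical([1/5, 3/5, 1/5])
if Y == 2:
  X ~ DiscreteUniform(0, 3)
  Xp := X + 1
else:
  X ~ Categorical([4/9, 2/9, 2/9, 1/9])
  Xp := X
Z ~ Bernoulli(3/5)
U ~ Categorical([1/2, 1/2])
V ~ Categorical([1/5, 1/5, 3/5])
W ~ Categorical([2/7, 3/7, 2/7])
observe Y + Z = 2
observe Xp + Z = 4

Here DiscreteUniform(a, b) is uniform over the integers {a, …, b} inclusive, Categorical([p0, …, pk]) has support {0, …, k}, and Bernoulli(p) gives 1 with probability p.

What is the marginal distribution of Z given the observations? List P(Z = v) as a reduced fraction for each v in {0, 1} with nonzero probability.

Enumerate traces; 36 have nonzero weight after conditioning:
  (Y=1, X=3, Z=1, U=0, V=0, W=0) weight 1/875
  (Y=1, X=3, Z=1, U=0, V=0, W=1) weight 3/1750
  (Y=1, X=3, Z=1, U=0, V=0, W=2) weight 1/875
  (Y=1, X=3, Z=1, U=0, V=1, W=0) weight 1/875
  (Y=1, X=3, Z=1, U=0, V=1, W=1) weight 3/1750
  (Y=1, X=3, Z=1, U=0, V=1, W=2) weight 1/875
  (Y=1, X=3, Z=1, U=0, V=2, W=0) weight 3/875
  (Y=1, X=3, Z=1, U=0, V=2, W=1) weight 9/1750
  (Y=2, X=3, Z=0, U=0, V=0, W=0) weight 1/1750
  … 27 more
Group by Z:
  weight(Z=0) = 1/50
  weight(Z=1) = 1/25
Total weight = 1/50 + 1/25 = 3/50
P(Z=0 | obs) = 1/50 / 3/50 = 1/3
P(Z=1 | obs) = 1/25 / 3/50 = 2/3

P(Z=0) = 1/3, P(Z=1) = 2/3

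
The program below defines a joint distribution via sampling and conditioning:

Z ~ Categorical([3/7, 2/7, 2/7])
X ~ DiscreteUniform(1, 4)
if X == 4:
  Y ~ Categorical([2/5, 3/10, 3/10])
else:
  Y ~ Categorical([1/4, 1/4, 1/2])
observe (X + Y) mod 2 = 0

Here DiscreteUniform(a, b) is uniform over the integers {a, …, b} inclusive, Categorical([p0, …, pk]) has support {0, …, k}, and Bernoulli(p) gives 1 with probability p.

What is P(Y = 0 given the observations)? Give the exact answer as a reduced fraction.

Enumerate traces; 18 have nonzero weight after conditioning:
  (Z=0, X=1, Y=1) weight 3/112
  (Z=0, X=2, Y=0) weight 3/112
  (Z=0, X=2, Y=2) weight 3/56
  (Z=0, X=3, Y=1) weight 3/112
  (Z=0, X=4, Y=0) weight 3/70
  (Z=0, X=4, Y=2) weight 9/280
  (Z=1, X=1, Y=1) weight 1/56
  (Z=1, X=2, Y=0) weight 1/56
  … 10 more
Group by Y:
  weight(Y=0) = 13/80
  weight(Y=1) = 1/8
  weight(Y=2) = 1/5
Total weight = 13/80 + 1/8 + 1/5 = 39/80
P(Y=0 | obs) = 13/80 / 39/80 = 1/3
P(Y=1 | obs) = 1/8 / 39/80 = 10/39
P(Y=2 | obs) = 1/5 / 39/80 = 16/39

P(Y = 0 | obs) = 1/3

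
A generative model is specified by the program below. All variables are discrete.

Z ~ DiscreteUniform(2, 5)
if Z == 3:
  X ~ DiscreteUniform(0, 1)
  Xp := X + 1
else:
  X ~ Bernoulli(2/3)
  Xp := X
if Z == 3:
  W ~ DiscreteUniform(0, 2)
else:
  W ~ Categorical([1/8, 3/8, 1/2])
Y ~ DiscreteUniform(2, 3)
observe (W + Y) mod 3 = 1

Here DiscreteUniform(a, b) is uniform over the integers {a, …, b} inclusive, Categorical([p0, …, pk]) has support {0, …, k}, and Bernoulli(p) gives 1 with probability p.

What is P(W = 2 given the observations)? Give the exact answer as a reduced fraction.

P(W = 2 | obs) = 44/79

Enumerate traces; 16 have nonzero weight after conditioning:
  (Z=2, X=0, W=1, Y=3) weight 1/64
  (Z=2, X=0, W=2, Y=2) weight 1/48
  (Z=2, X=1, W=1, Y=3) weight 1/32
  (Z=2, X=1, W=2, Y=2) weight 1/24
  (Z=3, X=0, W=1, Y=3) weight 1/48
  (Z=3, X=0, W=2, Y=2) weight 1/48
  (Z=3, X=1, W=1, Y=3) weight 1/48
  (Z=3, X=1, W=2, Y=2) weight 1/48
  … 8 more
Group by W:
  weight(W=1) = 35/192
  weight(W=2) = 11/48
Total weight = 35/192 + 11/48 = 79/192
P(W=1 | obs) = 35/192 / 79/192 = 35/79
P(W=2 | obs) = 11/48 / 79/192 = 44/79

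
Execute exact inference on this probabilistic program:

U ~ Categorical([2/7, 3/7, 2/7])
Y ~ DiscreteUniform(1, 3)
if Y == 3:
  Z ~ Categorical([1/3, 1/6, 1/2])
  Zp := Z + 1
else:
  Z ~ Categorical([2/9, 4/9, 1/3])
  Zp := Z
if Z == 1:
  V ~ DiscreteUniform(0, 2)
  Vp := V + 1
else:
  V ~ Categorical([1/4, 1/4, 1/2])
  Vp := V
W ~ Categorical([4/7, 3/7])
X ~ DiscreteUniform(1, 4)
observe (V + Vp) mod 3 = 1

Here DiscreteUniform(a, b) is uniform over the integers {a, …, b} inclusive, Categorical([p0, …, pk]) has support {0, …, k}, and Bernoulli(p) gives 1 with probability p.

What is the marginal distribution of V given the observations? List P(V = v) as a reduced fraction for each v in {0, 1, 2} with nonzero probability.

P(V=0) = 38/143, P(V=2) = 105/143

Enumerate traces; 216 have nonzero weight after conditioning:
  (U=0, Y=1, Z=0, V=2, W=0, X=1) weight 2/1323
  (U=0, Y=1, Z=0, V=2, W=0, X=2) weight 2/1323
  (U=0, Y=1, Z=0, V=2, W=0, X=3) weight 2/1323
  (U=0, Y=1, Z=0, V=2, W=0, X=4) weight 2/1323
  (U=0, Y=1, Z=0, V=2, W=1, X=1) weight 1/882
  (U=0, Y=1, Z=0, V=2, W=1, X=2) weight 1/882
  (U=0, Y=1, Z=0, V=2, W=1, X=3) weight 1/882
  (U=0, Y=1, Z=0, V=2, W=1, X=4) weight 1/882
  (U=0, Y=1, Z=1, V=0, W=0, X=1) weight 8/3969
  … 207 more
Group by V:
  weight(V=0) = 19/162
  weight(V=2) = 35/108
Total weight = 19/162 + 35/108 = 143/324
P(V=0 | obs) = 19/162 / 143/324 = 38/143
P(V=2 | obs) = 35/108 / 143/324 = 105/143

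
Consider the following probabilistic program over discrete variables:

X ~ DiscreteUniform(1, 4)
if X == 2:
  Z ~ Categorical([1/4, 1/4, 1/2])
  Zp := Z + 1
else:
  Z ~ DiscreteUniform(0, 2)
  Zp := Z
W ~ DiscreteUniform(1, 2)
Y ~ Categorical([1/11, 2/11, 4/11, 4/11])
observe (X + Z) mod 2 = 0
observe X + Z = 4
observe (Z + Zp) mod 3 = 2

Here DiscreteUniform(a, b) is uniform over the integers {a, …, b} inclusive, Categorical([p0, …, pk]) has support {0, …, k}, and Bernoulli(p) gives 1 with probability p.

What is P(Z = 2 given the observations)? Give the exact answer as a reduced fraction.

Enumerate traces; 16 have nonzero weight after conditioning:
  (X=2, Z=2, W=1, Y=0) weight 1/176
  (X=2, Z=2, W=1, Y=1) weight 1/88
  (X=2, Z=2, W=1, Y=2) weight 1/44
  (X=2, Z=2, W=1, Y=3) weight 1/44
  (X=2, Z=2, W=2, Y=0) weight 1/176
  (X=2, Z=2, W=2, Y=1) weight 1/88
  (X=2, Z=2, W=2, Y=2) weight 1/44
  (X=2, Z=2, W=2, Y=3) weight 1/44
  (X=3, Z=1, W=1, Y=0) weight 1/264
  … 7 more
Group by Z:
  weight(Z=1) = 1/12
  weight(Z=2) = 1/8
Total weight = 1/12 + 1/8 = 5/24
P(Z=1 | obs) = 1/12 / 5/24 = 2/5
P(Z=2 | obs) = 1/8 / 5/24 = 3/5

P(Z = 2 | obs) = 3/5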